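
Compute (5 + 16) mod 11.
10

Reduce the summands first: 16 ≡ 5 (mod 11), so 5 + 16 ≡ 5 + 5 (mod 11). 5 + 5 = 10; 10 = 0·11 + 10, so (5 + 16) mod 11 = 10.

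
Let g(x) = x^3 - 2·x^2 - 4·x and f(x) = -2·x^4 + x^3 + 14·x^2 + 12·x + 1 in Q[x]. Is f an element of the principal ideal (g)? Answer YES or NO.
NO

In Q[x] the ideal (g) consists of all multiples of g, so f ∈ (g) iff g | f, i.e. iff the remainder of f on division by g is 0. Divide f by g (g is monic, so eliminate the leading term of the running remainder at each step):
  leading term -2·x^4: subtract (-2·x)·g(x) = -2·x^4 + 4·x^3 + 8·x^2, leaving -3·x^3 + 6·x^2 + 12·x + 1
  leading term -3·x^3: subtract (-3)·g(x) = -3·x^3 + 6·x^2 + 12·x, leaving 1
The remainder r(x) = 1 ≠ 0 (and deg r < deg g), so g ∤ f, i.e. f ∉ (g).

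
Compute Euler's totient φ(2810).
φ(2810) = 1120

φ is multiplicative, with φ(p^e) = p^e − p^(e−1). Factorise 2810 = 2 · 5 · 281. Then
  φ(2810) = (2 − 1) · (5 − 1) · (281 − 1) = 1 · 4 · 280 = 1120.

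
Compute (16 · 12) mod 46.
8

Both factors are already reduced mod 46. 16 · 12 = 192. Dividing by 46: 192 = 4·46 + 8. So (16 · 12) mod 46 = 8.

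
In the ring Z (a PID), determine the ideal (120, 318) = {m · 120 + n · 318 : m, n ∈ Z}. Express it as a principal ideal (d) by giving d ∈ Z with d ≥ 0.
(120, 318) = (6); d = 6

In the PID Z, (a, b) is generated by gcd(a, b). Compute gcd(318, 120) with the extended Euclidean algorithm, tracking rows (r, s, t) with s·318 + t·120 = r:
  row A: (318, 1, 0)   [1·318 + 0·120 = 318]
  row B: (120, 0, 1)   [0·318 + 1·120 = 120]
  318 = 2·120 + 78   → row C = row A − 2·row B = (78, 1, −2)   [check: 1·318 − 2·120 = 78]
  120 = 1·78 + 42   → row D = row B − 1·row C = (42, −1, 3)   [check: −1·318 + 3·120 = 42]
  78 = 1·42 + 36   → row E = row C − 1·row D = (36, 2, −5)   [check: 2·318 − 5·120 = 36]
  42 = 1·36 + 6   → row F = row D − 1·row E = (6, −3, 8)   [check: −3·318 + 8·120 = 6]
  36 = 6·6 + 0   → remainder 0, stop. gcd = 6 (last nonzero row F).
So gcd(120, 318) = 6, with Bézout identity −3·318 + 8·120 = 6. Containment (⊇): the Bézout identity exhibits 6 as an element of (120, 318), giving (6) ⊆ (120, 318). Containment (⊆): since 6 | 120 and 6 | 318 (120 = 6·20, 318 = 6·53), every Z-linear combination of 120 and 318 is divisible by 6, so (120, 318) ⊆ (6). Therefore (120, 318) = (6), d = 6.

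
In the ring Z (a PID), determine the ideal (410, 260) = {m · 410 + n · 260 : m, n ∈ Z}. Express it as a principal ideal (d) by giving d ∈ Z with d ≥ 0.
In the PID Z, (a, b) is generated by gcd(a, b). Compute gcd(410, 260) with the extended Euclidean algorithm, tracking rows (r, s, t) with s·410 + t·260 = r:
  row A: (410, 1, 0)   [1·410 + 0·260 = 410]
  row B: (260, 0, 1)   [0·410 + 1·260 = 260]
  410 = 1·260 + 150   → row C = row A − 1·row B = (150, 1, −1)   [check: 1·410 − 1·260 = 150]
  260 = 1·150 + 110   → row D = row B − 1·row C = (110, −1, 2)   [check: −1·410 + 2·260 = 110]
  150 = 1·110 + 40   → row E = row C − 1·row D = (40, 2, −3)   [check: 2·410 − 3·260 = 40]
  110 = 2·40 + 30   → row F = row D − 2·row E = (30, −5, 8)   [check: −5·410 + 8·260 = 30]
  40 = 1·30 + 10   → row G = row E − 1·row F = (10, 7, −11)   [check: 7·410 − 11·260 = 10]
  30 = 3·10 + 0   → remainder 0, stop. gcd = 10 (last nonzero row G).
So gcd(410, 260) = 10, with Bézout identity 7·410 − 11·260 = 10. Containment (⊇): the Bézout identity exhibits 10 as an element of (410, 260), giving (10) ⊆ (410, 260). Containment (⊆): since 10 | 410 and 10 | 260 (410 = 10·41, 260 = 10·26), every Z-linear combination of 410 and 260 is divisible by 10, so (410, 260) ⊆ (10). Therefore (410, 260) = (10), d = 10.

Final answer: (410, 260) = (10); d = 10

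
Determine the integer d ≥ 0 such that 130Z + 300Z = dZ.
(130, 300) = (10); d = 10

In the PID Z, (a, b) is generated by gcd(a, b). Compute gcd(300, 130) with the extended Euclidean algorithm, tracking rows (r, s, t) with s·300 + t·130 = r:
  row A: (300, 1, 0)   [1·300 + 0·130 = 300]
  row B: (130, 0, 1)   [0·300 + 1·130 = 130]
  300 = 2·130 + 40   → row C = row A − 2·row B = (40, 1, −2)   [check: 1·300 − 2·130 = 40]
  130 = 3·40 + 10   → row D = row B − 3·row C = (10, −3, 7)   [check: −3·300 + 7·130 = 10]
  40 = 4·10 + 0   → remainder 0, stop. gcd = 10 (last nonzero row D).
So gcd(130, 300) = 10, with Bézout identity −3·300 + 7·130 = 10. Containment (⊇): the Bézout identity exhibits 10 as an element of (130, 300), giving (10) ⊆ (130, 300). Containment (⊆): since 10 | 130 and 10 | 300 (130 = 10·13, 300 = 10·30), every Z-linear combination of 130 and 300 is divisible by 10, so (130, 300) ⊆ (10). Therefore (130, 300) = (10), d = 10.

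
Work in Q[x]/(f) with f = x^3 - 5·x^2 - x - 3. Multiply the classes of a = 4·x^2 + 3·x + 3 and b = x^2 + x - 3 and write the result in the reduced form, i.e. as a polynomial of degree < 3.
First multiply in Q[x] without reducing: a · b = 4·x^4 + 7·x^3 - 6·x^2 - 6·x - 9. Now divide by f(x) = x^3 - 5·x^2 - x - 3, eliminating the leading term at each step:
  leading term 4·x^4: subtract (4·x)·f(x) = 4·x^4 - 20·x^3 - 4·x^2 - 12·x, leaving 27·x^3 - 2·x^2 + 6·x - 9
  leading term 27·x^3: subtract (27)·f(x) = 27·x^3 - 135·x^2 - 27·x - 81, leaving 133·x^2 + 33·x + 72
The degree is now < 3, so this is the remainder. Hence a · b ≡ 133·x^2 + 33·x + 72 in Q[x]/(f).

Final answer: a · b ≡ 133·x^2 + 33·x + 72 (mod f(x))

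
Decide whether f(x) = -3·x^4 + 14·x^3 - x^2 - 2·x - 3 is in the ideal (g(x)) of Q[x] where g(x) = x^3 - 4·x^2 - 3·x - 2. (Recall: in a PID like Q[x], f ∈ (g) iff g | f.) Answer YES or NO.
In Q[x] the ideal (g) consists of all multiples of g, so f ∈ (g) iff g | f, i.e. iff the remainder of f on division by g is 0. Divide f by g (g is monic, so eliminate the leading term of the running remainder at each step):
  leading term -3·x^4: subtract (-3·x)·g(x) = -3·x^4 + 12·x^3 + 9·x^2 + 6·x, leaving 2·x^3 - 10·x^2 - 8·x - 3
  leading term 2·x^3: subtract (2)·g(x) = 2·x^3 - 8·x^2 - 6·x - 4, leaving -2·x^2 - 2·x + 1
The remainder r(x) = -2·x^2 - 2·x + 1 ≠ 0 (and deg r < deg g), so g ∤ f, i.e. f ∉ (g).

Final answer: NO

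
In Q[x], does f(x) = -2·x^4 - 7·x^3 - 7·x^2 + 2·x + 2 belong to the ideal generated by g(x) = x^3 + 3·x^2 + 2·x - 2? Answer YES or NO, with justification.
In Q[x] the ideal (g) consists of all multiples of g, so f ∈ (g) iff g | f, i.e. iff the remainder of f on division by g is 0. Divide f by g (g is monic, so eliminate the leading term of the running remainder at each step):
  leading term -2·x^4: subtract (-2·x)·g(x) = -2·x^4 - 6·x^3 - 4·x^2 + 4·x, leaving -x^3 - 3·x^2 - 2·x + 2
  leading term -x^3: subtract (-1)·g(x) = -x^3 - 3·x^2 - 2·x + 2, leaving 0
The remainder is 0, so f(x) = g(x) · h(x) with h(x) = -2·x - 1. Hence g | f, i.e. f ∈ (g).

Final answer: YES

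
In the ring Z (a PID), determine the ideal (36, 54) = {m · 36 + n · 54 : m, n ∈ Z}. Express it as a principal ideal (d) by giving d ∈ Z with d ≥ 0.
In the PID Z, (a, b) is generated by gcd(a, b). Compute gcd(54, 36) with the extended Euclidean algorithm, tracking rows (r, s, t) with s·54 + t·36 = r:
  row A: (54, 1, 0)   [1·54 + 0·36 = 54]
  row B: (36, 0, 1)   [0·54 + 1·36 = 36]
  54 = 1·36 + 18   → row C = row A − 1·row B = (18, 1, −1)   [check: 1·54 − 1·36 = 18]
  36 = 2·18 + 0   → remainder 0, stop. gcd = 18 (last nonzero row C).
So gcd(36, 54) = 18, with Bézout identity 1·54 − 1·36 = 18. Containment (⊇): the Bézout identity exhibits 18 as an element of (36, 54), giving (18) ⊆ (36, 54). Containment (⊆): since 18 | 36 and 18 | 54 (36 = 18·2, 54 = 18·3), every Z-linear combination of 36 and 54 is divisible by 18, so (36, 54) ⊆ (18). Therefore (36, 54) = (18), d = 18.

Final answer: (36, 54) = (18); d = 18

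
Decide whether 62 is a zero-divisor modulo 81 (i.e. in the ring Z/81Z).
NO

gcd(62, 81) = 1, so 62 is a unit in Z/81Z (it has a multiplicative inverse). A unit cannot be a zero-divisor: if 62·b ≡ 0 then multiplying both sides by 62^(−1) gives b ≡ 0. So 62 is not a zero-divisor.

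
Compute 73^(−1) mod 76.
Apply the extended Euclidean algorithm to (76, 73), tracking rows (r, s, t) with s·76 + t·73 = r. Each division r_prev = q·r_cur + r_new produces the new row as (previous row) − q·(current row):
  row A: (76, 1, 0)   [1·76 + 0·73 = 76]
  row B: (73, 0, 1)   [0·76 + 1·73 = 73]
  76 = 1·73 + 3   → row C = row A − 1·row B = (3, 1, −1)   [check: 1·76 − 1·73 = 3]
  73 = 24·3 + 1   → row D = row B − 24·row C = (1, −24, 25)   [check: −24·76 + 25·73 = 1]
  3 = 3·1 + 0   → remainder 0, stop. gcd = 1 (last nonzero row D).
The gcd is 1, so 73 is invertible mod 76. The last nonzero row gives −24·76 + 25·73 = 1, so t = 25. So 73^(−1) ≡ 25 (mod 76). Verify: 73 · 25 = 1825 ≡ 1 (mod 76). ✓

Final answer: 73^(−1) ≡ 25 (mod 76)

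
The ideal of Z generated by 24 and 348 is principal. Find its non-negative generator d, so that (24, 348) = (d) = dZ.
In the PID Z, (a, b) is generated by gcd(a, b). Compute gcd(348, 24) with the extended Euclidean algorithm, tracking rows (r, s, t) with s·348 + t·24 = r:
  row A: (348, 1, 0)   [1·348 + 0·24 = 348]
  row B: (24, 0, 1)   [0·348 + 1·24 = 24]
  348 = 14·24 + 12   → row C = row A − 14·row B = (12, 1, −14)   [check: 1·348 − 14·24 = 12]
  24 = 2·12 + 0   → remainder 0, stop. gcd = 12 (last nonzero row C).
So gcd(24, 348) = 12, with Bézout identity 1·348 − 14·24 = 12. Containment (⊇): the Bézout identity exhibits 12 as an element of (24, 348), giving (12) ⊆ (24, 348). Containment (⊆): since 12 | 24 and 12 | 348 (24 = 12·2, 348 = 12·29), every Z-linear combination of 24 and 348 is divisible by 12, so (24, 348) ⊆ (12). Therefore (24, 348) = (12), d = 12.

Final answer: (24, 348) = (12); d = 12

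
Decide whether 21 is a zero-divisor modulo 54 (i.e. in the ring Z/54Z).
YES

gcd(21, 54) = 3 > 1, so 21 is not a unit in Z/54Z. In Z/nZ every nonzero non-unit is a zero-divisor: explicitly, take b = 54/gcd = 18 ≠ 0 (mod 54); then 21·18 = 378 = 7·54, i.e. 21·18 ≡ 0 (mod 54). So 21 is a zero-divisor.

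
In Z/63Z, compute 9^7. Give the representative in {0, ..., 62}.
Use repeated squaring. Binary(7) = 111. Walk through the bits of the exponent 7 left-to-right: at each bit after the leading one, square the running value, then multiply by 9 if the bit is 1 (always reducing mod 63):
  bit 1 = 1 (leading): start with 9.
  bit 2 = 1: square 9^2 = 81 ≡ 18; bit is 1, so multiply 18·9 = 162 ≡ 36 (mod 63).
  bit 3 = 1: square 36^2 = 1296 ≡ 36; bit is 1, so multiply 36·9 = 324 ≡ 9 (mod 63).
Final value: 9^7 ≡ 9 (mod 63).

Final answer: 9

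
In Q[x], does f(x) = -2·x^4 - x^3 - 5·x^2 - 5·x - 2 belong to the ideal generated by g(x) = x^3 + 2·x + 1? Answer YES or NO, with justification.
In Q[x] the ideal (g) consists of all multiples of g, so f ∈ (g) iff g | f, i.e. iff the remainder of f on division by g is 0. Divide f by g (g is monic, so eliminate the leading term of the running remainder at each step):
  leading term -2·x^4: subtract (-2·x)·g(x) = -2·x^4 - 4·x^2 - 2·x, leaving -x^3 - x^2 - 3·x - 2
  leading term -x^3: subtract (-1)·g(x) = -x^3 - 2·x - 1, leaving -x^2 - x - 1
The remainder r(x) = -x^2 - x - 1 ≠ 0 (and deg r < deg g), so g ∤ f, i.e. f ∉ (g).

Final answer: NO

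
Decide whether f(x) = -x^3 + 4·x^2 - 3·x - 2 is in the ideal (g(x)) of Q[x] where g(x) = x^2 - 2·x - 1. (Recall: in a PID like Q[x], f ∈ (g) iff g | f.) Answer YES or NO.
YES

In Q[x] the ideal (g) consists of all multiples of g, so f ∈ (g) iff g | f, i.e. iff the remainder of f on division by g is 0. Divide f by g (g is monic, so eliminate the leading term of the running remainder at each step):
  leading term -x^3: subtract (-x)·g(x) = -x^3 + 2·x^2 + x, leaving 2·x^2 - 4·x - 2
  leading term 2·x^2: subtract (2)·g(x) = 2·x^2 - 4·x - 2, leaving 0
The remainder is 0, so f(x) = g(x) · h(x) with h(x) = 2 - x. Hence g | f, i.e. f ∈ (g).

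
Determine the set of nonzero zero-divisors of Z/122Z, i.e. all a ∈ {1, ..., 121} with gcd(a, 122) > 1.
An element a ∈ Z/122Z (with a ≠ 0) is a zero-divisor iff gcd(a, 122) > 1 (because a is a unit precisely when gcd(a, n) = 1, and in Z/nZ every nonzero, non-unit element is a zero-divisor). Scan a = 1, ..., 121 and keep those with gcd(a, 122) > 1:
  gcd(2, 122) = 2, gcd(4, 122) = 2, gcd(6, 122) = 2, gcd(8, 122) = 2, gcd(10, 122) = 2, gcd(12, 122) = 2, gcd(14, 122) = 2, gcd(16, 122) = 2, gcd(18, 122) = 2, gcd(20, 122) = 2, gcd(22, 122) = 2, gcd(24, 122) = 2, gcd(26, 122) = 2, gcd(28, 122) = 2, gcd(30, 122) = 2, gcd(32, 122) = 2, gcd(34, 122) = 2, gcd(36, 122) = 2, gcd(38, 122) = 2, gcd(40, 122) = 2, gcd(42, 122) = 2, gcd(44, 122) = 2, gcd(46, 122) = 2, gcd(48, 122) = 2, gcd(50, 122) = 2, gcd(52, 122) = 2, gcd(54, 122) = 2, gcd(56, 122) = 2, gcd(58, 122) = 2, gcd(60, 122) = 2, gcd(61, 122) = 61, gcd(62, 122) = 2, gcd(64, 122) = 2, gcd(66, 122) = 2, gcd(68, 122) = 2, gcd(70, 122) = 2, gcd(72, 122) = 2, gcd(74, 122) = 2, gcd(76, 122) = 2, gcd(78, 122) = 2, gcd(80, 122) = 2, gcd(82, 122) = 2, gcd(84, 122) = 2, gcd(86, 122) = 2, gcd(88, 122) = 2, gcd(90, 122) = 2, gcd(92, 122) = 2, gcd(94, 122) = 2, gcd(96, 122) = 2, gcd(98, 122) = 2, gcd(100, 122) = 2, gcd(102, 122) = 2, gcd(104, 122) = 2, gcd(106, 122) = 2, gcd(108, 122) = 2, gcd(110, 122) = 2, gcd(112, 122) = 2, gcd(114, 122) = 2, gcd(116, 122) = 2, gcd(118, 122) = 2, gcd(120, 122) = 2.
All other a ∈ {1, ..., 121} have gcd(a, 122) = 1 and are units. So the nonzero zero-divisors are exactly the 61 values of a appearing in this scan.

Final answer: nonzero zero-divisors of Z/122Z = {2, 4, 6, 8, 10, 12, 14, 16, 18, 20, 22, 24, 26, 28, 30, 32, 34, 36, 38, 40, 42, 44, 46, 48, 50, 52, 54, 56, 58, 60, 61, 62, 64, 66, 68, 70, 72, 74, 76, 78, 80, 82, 84, 86, 88, 90, 92, 94, 96, 98, 100, 102, 104, 106, 108, 110, 112, 114, 116, 118, 120}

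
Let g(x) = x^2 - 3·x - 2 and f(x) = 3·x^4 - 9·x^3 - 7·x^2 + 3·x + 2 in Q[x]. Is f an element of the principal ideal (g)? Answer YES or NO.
In Q[x] the ideal (g) consists of all multiples of g, so f ∈ (g) iff g | f, i.e. iff the remainder of f on division by g is 0. Divide f by g (g is monic, so eliminate the leading term of the running remainder at each step):
  leading term 3·x^4: subtract (3·x^2)·g(x) = 3·x^4 - 9·x^3 - 6·x^2, leaving -x^2 + 3·x + 2
  leading term -x^2: subtract (-1)·g(x) = -x^2 + 3·x + 2, leaving 0
The remainder is 0, so f(x) = g(x) · h(x) with h(x) = 3·x^2 - 1. Hence g | f, i.e. f ∈ (g).

Final answer: YES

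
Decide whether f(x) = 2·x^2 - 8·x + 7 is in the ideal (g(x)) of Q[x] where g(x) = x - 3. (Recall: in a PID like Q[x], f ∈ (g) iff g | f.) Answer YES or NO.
In Q[x] the ideal (g) consists of all multiples of g, so f ∈ (g) iff g | f, i.e. iff the remainder of f on division by g is 0. Divide f by g (g is monic, so eliminate the leading term of the running remainder at each step):
  leading term 2·x^2: subtract (2·x)·g(x) = 2·x^2 - 6·x, leaving 7 - 2·x
  leading term -2·x: subtract (-2)·g(x) = 6 - 2·x, leaving 1
The remainder r(x) = 1 ≠ 0 (and deg r < deg g), so g ∤ f, i.e. f ∉ (g).

Final answer: NO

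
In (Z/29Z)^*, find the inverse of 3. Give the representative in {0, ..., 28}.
Apply the extended Euclidean algorithm to (29, 3), tracking rows (r, s, t) with s·29 + t·3 = r. Each division r_prev = q·r_cur + r_new produces the new row as (previous row) − q·(current row):
  row A: (29, 1, 0)   [1·29 + 0·3 = 29]
  row B: (3, 0, 1)   [0·29 + 1·3 = 3]
  29 = 9·3 + 2   → row C = row A − 9·row B = (2, 1, −9)   [check: 1·29 − 9·3 = 2]
  3 = 1·2 + 1   → row D = row B − 1·row C = (1, −1, 10)   [check: −1·29 + 10·3 = 1]
  2 = 2·1 + 0   → remainder 0, stop. gcd = 1 (last nonzero row D).
The gcd is 1, so 3 is invertible mod 29. The last nonzero row gives −1·29 + 10·3 = 1, so t = 10. So 3^(−1) ≡ 10 (mod 29). Verify: 3 · 10 = 30 ≡ 1 (mod 29). ✓

Final answer: 3^(−1) ≡ 10 (mod 29)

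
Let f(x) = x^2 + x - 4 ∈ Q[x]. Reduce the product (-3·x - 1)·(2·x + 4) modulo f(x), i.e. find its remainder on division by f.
a · b ≡ -8·x - 28 (mod f(x))

First multiply in Q[x] without reducing: a · b = -6·x^2 - 14·x - 4. Now divide by f(x) = x^2 + x - 4, eliminating the leading term at each step:
  leading term -6·x^2: subtract (-6)·f(x) = -6·x^2 - 6·x + 24, leaving -8·x - 28
The degree is now < 2, so this is the remainder. Hence a · b ≡ -8·x - 28 in Q[x]/(f).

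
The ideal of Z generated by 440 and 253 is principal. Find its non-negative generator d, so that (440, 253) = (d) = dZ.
In the PID Z, (a, b) is generated by gcd(a, b). Compute gcd(440, 253) with the extended Euclidean algorithm, tracking rows (r, s, t) with s·440 + t·253 = r:
  row A: (440, 1, 0)   [1·440 + 0·253 = 440]
  row B: (253, 0, 1)   [0·440 + 1·253 = 253]
  440 = 1·253 + 187   → row C = row A − 1·row B = (187, 1, −1)   [check: 1·440 − 1·253 = 187]
  253 = 1·187 + 66   → row D = row B − 1·row C = (66, −1, 2)   [check: −1·440 + 2·253 = 66]
  187 = 2·66 + 55   → row E = row C − 2·row D = (55, 3, −5)   [check: 3·440 − 5·253 = 55]
  66 = 1·55 + 11   → row F = row D − 1·row E = (11, −4, 7)   [check: −4·440 + 7·253 = 11]
  55 = 5·11 + 0   → remainder 0, stop. gcd = 11 (last nonzero row F).
So gcd(440, 253) = 11, with Bézout identity −4·440 + 7·253 = 11. Containment (⊇): the Bézout identity exhibits 11 as an element of (440, 253), giving (11) ⊆ (440, 253). Containment (⊆): since 11 | 440 and 11 | 253 (440 = 11·40, 253 = 11·23), every Z-linear combination of 440 and 253 is divisible by 11, so (440, 253) ⊆ (11). Therefore (440, 253) = (11), d = 11.

Final answer: (440, 253) = (11); d = 11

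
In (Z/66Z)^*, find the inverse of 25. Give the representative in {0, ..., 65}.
Apply the extended Euclidean algorithm to (66, 25), tracking rows (r, s, t) with s·66 + t·25 = r. Each division r_prev = q·r_cur + r_new produces the new row as (previous row) − q·(current row):
  row A: (66, 1, 0)   [1·66 + 0·25 = 66]
  row B: (25, 0, 1)   [0·66 + 1·25 = 25]
  66 = 2·25 + 16   → row C = row A − 2·row B = (16, 1, −2)   [check: 1·66 − 2·25 = 16]
  25 = 1·16 + 9   → row D = row B − 1·row C = (9, −1, 3)   [check: −1·66 + 3·25 = 9]
  16 = 1·9 + 7   → row E = row C − 1·row D = (7, 2, −5)   [check: 2·66 − 5·25 = 7]
  9 = 1·7 + 2   → row F = row D − 1·row E = (2, −3, 8)   [check: −3·66 + 8·25 = 2]
  7 = 3·2 + 1   → row G = row E − 3·row F = (1, 11, −29)   [check: 11·66 − 29·25 = 1]
  2 = 2·1 + 0   → remainder 0, stop. gcd = 1 (last nonzero row G).
The gcd is 1, so 25 is invertible mod 66. The last nonzero row gives 11·66 − 29·25 = 1, so t = −29. So 25^(−1) ≡ −29 ≡ 37 (mod 66). Verify: 25 · 37 = 925 ≡ 1 (mod 66). ✓

Final answer: 25^(−1) ≡ 37 (mod 66)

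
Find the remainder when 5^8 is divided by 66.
Use repeated squaring. Binary(8) = 1000. Walk through the bits of the exponent 8 left-to-right: at each bit after the leading one, square the running value, then multiply by 5 if the bit is 1 (always reducing mod 66):
  bit 1 = 1 (leading): start with 5.
  bit 2 = 0: square 5^2 = 25 (mod 66).
  bit 3 = 0: square 25^2 = 625 ≡ 31 (mod 66).
  bit 4 = 0: square 31^2 = 961 ≡ 37 (mod 66).
Final value: 5^8 ≡ 37 (mod 66).

Final answer: 37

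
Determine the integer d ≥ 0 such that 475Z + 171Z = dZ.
(475, 171) = (19); d = 19

In the PID Z, (a, b) is generated by gcd(a, b). Compute gcd(475, 171) with the extended Euclidean algorithm, tracking rows (r, s, t) with s·475 + t·171 = r:
  row A: (475, 1, 0)   [1·475 + 0·171 = 475]
  row B: (171, 0, 1)   [0·475 + 1·171 = 171]
  475 = 2·171 + 133   → row C = row A − 2·row B = (133, 1, −2)   [check: 1·475 − 2·171 = 133]
  171 = 1·133 + 38   → row D = row B − 1·row C = (38, −1, 3)   [check: −1·475 + 3·171 = 38]
  133 = 3·38 + 19   → row E = row C − 3·row D = (19, 4, −11)   [check: 4·475 − 11·171 = 19]
  38 = 2·19 + 0   → remainder 0, stop. gcd = 19 (last nonzero row E).
So gcd(475, 171) = 19, with Bézout identity 4·475 − 11·171 = 19. Containment (⊇): the Bézout identity exhibits 19 as an element of (475, 171), giving (19) ⊆ (475, 171). Containment (⊆): since 19 | 475 and 19 | 171 (475 = 19·25, 171 = 19·9), every Z-linear combination of 475 and 171 is divisible by 19, so (475, 171) ⊆ (19). Therefore (475, 171) = (19), d = 19.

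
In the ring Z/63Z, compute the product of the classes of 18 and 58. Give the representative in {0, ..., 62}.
Both factors are already reduced mod 63. 18 · 58 = 1044. Dividing by 63: 1044 = 16·63 + 36. So (18 · 58) mod 63 = 36.

Final answer: 36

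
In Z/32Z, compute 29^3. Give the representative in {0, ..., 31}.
5

Use repeated squaring. Binary(3) = 11. Walk through the bits of the exponent 3 left-to-right: at each bit after the leading one, square the running value, then multiply by 29 if the bit is 1 (always reducing mod 32):
  bit 1 = 1 (leading): start with 29.
  bit 2 = 1: square 29^2 = 841 ≡ 9; bit is 1, so multiply 9·29 = 261 ≡ 5 (mod 32).
Final value: 29^3 ≡ 5 (mod 32).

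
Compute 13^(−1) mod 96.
Apply the extended Euclidean algorithm to (96, 13), tracking rows (r, s, t) with s·96 + t·13 = r. Each division r_prev = q·r_cur + r_new produces the new row as (previous row) − q·(current row):
  row A: (96, 1, 0)   [1·96 + 0·13 = 96]
  row B: (13, 0, 1)   [0·96 + 1·13 = 13]
  96 = 7·13 + 5   → row C = row A − 7·row B = (5, 1, −7)   [check: 1·96 − 7·13 = 5]
  13 = 2·5 + 3   → row D = row B − 2·row C = (3, −2, 15)   [check: −2·96 + 15·13 = 3]
  5 = 1·3 + 2   → row E = row C − 1·row D = (2, 3, −22)   [check: 3·96 − 22·13 = 2]
  3 = 1·2 + 1   → row F = row D − 1·row E = (1, −5, 37)   [check: −5·96 + 37·13 = 1]
  2 = 2·1 + 0   → remainder 0, stop. gcd = 1 (last nonzero row F).
The gcd is 1, so 13 is invertible mod 96. The last nonzero row gives −5·96 + 37·13 = 1, so t = 37. So 13^(−1) ≡ 37 (mod 96). Verify: 13 · 37 = 481 ≡ 1 (mod 96). ✓

Final answer: 13^(−1) ≡ 37 (mod 96)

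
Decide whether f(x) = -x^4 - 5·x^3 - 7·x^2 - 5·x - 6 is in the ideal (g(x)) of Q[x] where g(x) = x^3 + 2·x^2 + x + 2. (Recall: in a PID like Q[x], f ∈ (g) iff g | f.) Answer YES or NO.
YES

In Q[x] the ideal (g) consists of all multiples of g, so f ∈ (g) iff g | f, i.e. iff the remainder of f on division by g is 0. Divide f by g (g is monic, so eliminate the leading term of the running remainder at each step):
  leading term -x^4: subtract (-x)·g(x) = -x^4 - 2·x^3 - x^2 - 2·x, leaving -3·x^3 - 6·x^2 - 3·x - 6
  leading term -3·x^3: subtract (-3)·g(x) = -3·x^3 - 6·x^2 - 3·x - 6, leaving 0
The remainder is 0, so f(x) = g(x) · h(x) with h(x) = -x - 3. Hence g | f, i.e. f ∈ (g).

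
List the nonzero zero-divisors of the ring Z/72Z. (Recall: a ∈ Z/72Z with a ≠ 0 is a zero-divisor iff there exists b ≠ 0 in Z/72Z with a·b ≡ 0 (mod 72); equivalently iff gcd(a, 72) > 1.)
nonzero zero-divisors of Z/72Z = {2, 3, 4, 6, 8, 9, 10, 12, 14, 15, 16, 18, 20, 21, 22, 24, 26, 27, 28, 30, 32, 33, 34, 36, 38, 39, 40, 42, 44, 45, 46, 48, 50, 51, 52, 54, 56, 57, 58, 60, 62, 63, 64, 66, 68, 69, 70}

An element a ∈ Z/72Z (with a ≠ 0) is a zero-divisor iff gcd(a, 72) > 1 (because a is a unit precisely when gcd(a, n) = 1, and in Z/nZ every nonzero, non-unit element is a zero-divisor). Scan a = 1, ..., 71 and keep those with gcd(a, 72) > 1:
  gcd(2, 72) = 2, gcd(3, 72) = 3, gcd(4, 72) = 4, gcd(6, 72) = 6, gcd(8, 72) = 8, gcd(9, 72) = 9, gcd(10, 72) = 2, gcd(12, 72) = 12, gcd(14, 72) = 2, gcd(15, 72) = 3, gcd(16, 72) = 8, gcd(18, 72) = 18, gcd(20, 72) = 4, gcd(21, 72) = 3, gcd(22, 72) = 2, gcd(24, 72) = 24, gcd(26, 72) = 2, gcd(27, 72) = 9, gcd(28, 72) = 4, gcd(30, 72) = 6, gcd(32, 72) = 8, gcd(33, 72) = 3, gcd(34, 72) = 2, gcd(36, 72) = 36, gcd(38, 72) = 2, gcd(39, 72) = 3, gcd(40, 72) = 8, gcd(42, 72) = 6, gcd(44, 72) = 4, gcd(45, 72) = 9, gcd(46, 72) = 2, gcd(48, 72) = 24, gcd(50, 72) = 2, gcd(51, 72) = 3, gcd(52, 72) = 4, gcd(54, 72) = 18, gcd(56, 72) = 8, gcd(57, 72) = 3, gcd(58, 72) = 2, gcd(60, 72) = 12, gcd(62, 72) = 2, gcd(63, 72) = 9, gcd(64, 72) = 8, gcd(66, 72) = 6, gcd(68, 72) = 4, gcd(69, 72) = 3, gcd(70, 72) = 2.
All other a ∈ {1, ..., 71} have gcd(a, 72) = 1 and are units. So the nonzero zero-divisors are exactly the 47 values of a appearing in this scan.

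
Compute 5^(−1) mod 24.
5^(−1) ≡ 5 (mod 24)

Apply the extended Euclidean algorithm to (24, 5), tracking rows (r, s, t) with s·24 + t·5 = r. Each division r_prev = q·r_cur + r_new produces the new row as (previous row) − q·(current row):
  row A: (24, 1, 0)   [1·24 + 0·5 = 24]
  row B: (5, 0, 1)   [0·24 + 1·5 = 5]
  24 = 4·5 + 4   → row C = row A − 4·row B = (4, 1, −4)   [check: 1·24 − 4·5 = 4]
  5 = 1·4 + 1   → row D = row B − 1·row C = (1, −1, 5)   [check: −1·24 + 5·5 = 1]
  4 = 4·1 + 0   → remainder 0, stop. gcd = 1 (last nonzero row D).
The gcd is 1, so 5 is invertible mod 24. The last nonzero row gives −1·24 + 5·5 = 1, so t = 5. So 5^(−1) ≡ 5 (mod 24). Verify: 5 · 5 = 25 ≡ 1 (mod 24). ✓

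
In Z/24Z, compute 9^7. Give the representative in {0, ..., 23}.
9

Use repeated squaring. Binary(7) = 111. Walk through the bits of the exponent 7 left-to-right: at each bit after the leading one, square the running value, then multiply by 9 if the bit is 1 (always reducing mod 24):
  bit 1 = 1 (leading): start with 9.
  bit 2 = 1: square 9^2 = 81 ≡ 9; bit is 1, so multiply 9·9 = 81 ≡ 9 (mod 24).
  bit 3 = 1: square 9^2 = 81 ≡ 9; bit is 1, so multiply 9·9 = 81 ≡ 9 (mod 24).
Final value: 9^7 ≡ 9 (mod 24).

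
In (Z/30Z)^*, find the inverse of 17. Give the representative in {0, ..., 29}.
17^(−1) ≡ 23 (mod 30)

Apply the extended Euclidean algorithm to (30, 17), tracking rows (r, s, t) with s·30 + t·17 = r. Each division r_prev = q·r_cur + r_new produces the new row as (previous row) − q·(current row):
  row A: (30, 1, 0)   [1·30 + 0·17 = 30]
  row B: (17, 0, 1)   [0·30 + 1·17 = 17]
  30 = 1·17 + 13   → row C = row A − 1·row B = (13, 1, −1)   [check: 1·30 − 1·17 = 13]
  17 = 1·13 + 4   → row D = row B − 1·row C = (4, −1, 2)   [check: −1·30 + 2·17 = 4]
  13 = 3·4 + 1   → row E = row C − 3·row D = (1, 4, −7)   [check: 4·30 − 7·17 = 1]
  4 = 4·1 + 0   → remainder 0, stop. gcd = 1 (last nonzero row E).
The gcd is 1, so 17 is invertible mod 30. The last nonzero row gives 4·30 − 7·17 = 1, so t = −7. So 17^(−1) ≡ −7 ≡ 23 (mod 30). Verify: 17 · 23 = 391 ≡ 1 (mod 30). ✓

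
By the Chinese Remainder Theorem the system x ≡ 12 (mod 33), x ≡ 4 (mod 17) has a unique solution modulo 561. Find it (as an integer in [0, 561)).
The moduli 33, 17 are pairwise coprime, so by the CRT there is a unique solution mod 33·17 = 561.
Solve by successive substitution. Start with x ≡ 12 (mod 33).
  Combine with x ≡ 4 (mod 17): write x = 12 + 33·t and require 12 + 33·t ≡ 4 (mod 17), i.e. 33·t ≡ 4 − 12 ≡ 9 (mod 17). Since 33^(−1) ≡ 16 (mod 17) (33 ≡ 16 (mod 17)), t ≡ 16·9 ≡ 8 (mod 17). So x ≡ 12 + 33·8 = 276 (mod 561).
Unique solution in [0, 561): x = 276.

Final answer: x ≡ 276 (mod 561); the representative in [0, 561) is 276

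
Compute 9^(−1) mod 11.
9^(−1) ≡ 5 (mod 11)

Apply the extended Euclidean algorithm to (11, 9), tracking rows (r, s, t) with s·11 + t·9 = r. Each division r_prev = q·r_cur + r_new produces the new row as (previous row) − q·(current row):
  row A: (11, 1, 0)   [1·11 + 0·9 = 11]
  row B: (9, 0, 1)   [0·11 + 1·9 = 9]
  11 = 1·9 + 2   → row C = row A − 1·row B = (2, 1, −1)   [check: 1·11 − 1·9 = 2]
  9 = 4·2 + 1   → row D = row B − 4·row C = (1, −4, 5)   [check: −4·11 + 5·9 = 1]
  2 = 2·1 + 0   → remainder 0, stop. gcd = 1 (last nonzero row D).
The gcd is 1, so 9 is invertible mod 11. The last nonzero row gives −4·11 + 5·9 = 1, so t = 5. So 9^(−1) ≡ 5 (mod 11). Verify: 9 · 5 = 45 ≡ 1 (mod 11). ✓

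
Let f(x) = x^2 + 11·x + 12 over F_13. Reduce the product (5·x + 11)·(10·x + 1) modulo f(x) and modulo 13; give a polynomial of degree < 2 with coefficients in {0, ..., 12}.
Multiply as integer polynomials: a · b = 50·x^2 + 115·x + 11. Reducing coefficients mod 13: a · b ≡ 11·x^2 + 11·x + 11. Now divide by f(x) = x^2 + 11·x + 12 in F_13[x], eliminating the leading term at each step:
  leading term 11·x^2: subtract (11)·f(x) = 11·x^2 + 4·x + 2, leaving 7·x + 9 (coefficients mod 13)
The degree is now < 2, so this is the remainder. Hence a · b ≡ 7·x + 9 in F_13[x]/(f).

Final answer: a · b ≡ 7·x + 9 (mod f(x))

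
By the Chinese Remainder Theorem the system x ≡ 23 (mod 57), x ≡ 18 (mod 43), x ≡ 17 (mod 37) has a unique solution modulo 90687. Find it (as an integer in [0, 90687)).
The moduli 57, 43, 37 are pairwise coprime, so by the CRT there is a unique solution mod 57·43·37 = 90687.
Solve by successive substitution. Start with x ≡ 23 (mod 57).
  Combine with x ≡ 18 (mod 43): write x = 23 + 57·t and require 23 + 57·t ≡ 18 (mod 43), i.e. 57·t ≡ 18 − 23 ≡ 38 (mod 43). Since 57^(−1) ≡ 40 (mod 43) (57 ≡ 14 (mod 43)), t ≡ 40·38 ≡ 15 (mod 43). So x ≡ 23 + 57·15 = 878 (mod 2451).
  Combine with x ≡ 17 (mod 37): write x = 878 + 2451·t and require 878 + 2451·t ≡ 17 (mod 37), i.e. 2451·t ≡ 17 − 878 ≡ 27 (mod 37). Since 2451^(−1) ≡ 33 (mod 37) (2451 ≡ 9 (mod 37)), t ≡ 33·27 ≡ 3 (mod 37). So x ≡ 878 + 2451·3 = 8231 (mod 90687).
Unique solution in [0, 90687): x = 8231.

Final answer: x ≡ 8231 (mod 90687); the representative in [0, 90687) is 8231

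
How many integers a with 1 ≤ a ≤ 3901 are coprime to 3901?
The number of a ∈ {1, ..., 3901} with gcd(a, 3901) = 1 is by definition Euler's totient φ(3901). φ is multiplicative, with φ(p^e) = p^e − p^(e−1). Factorise 3901 = 47 · 83. Then
  φ(3901) = (47 − 1) · (83 − 1) = 46 · 82 = 3772.
So there are 3772 such integers.

Final answer: 3772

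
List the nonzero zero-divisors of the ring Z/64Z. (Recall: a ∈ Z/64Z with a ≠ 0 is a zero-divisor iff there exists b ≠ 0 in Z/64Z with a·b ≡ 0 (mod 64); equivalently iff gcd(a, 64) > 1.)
An element a ∈ Z/64Z (with a ≠ 0) is a zero-divisor iff gcd(a, 64) > 1 (because a is a unit precisely when gcd(a, n) = 1, and in Z/nZ every nonzero, non-unit element is a zero-divisor). Scan a = 1, ..., 63 and keep those with gcd(a, 64) > 1:
  gcd(2, 64) = 2, gcd(4, 64) = 4, gcd(6, 64) = 2, gcd(8, 64) = 8, gcd(10, 64) = 2, gcd(12, 64) = 4, gcd(14, 64) = 2, gcd(16, 64) = 16, gcd(18, 64) = 2, gcd(20, 64) = 4, gcd(22, 64) = 2, gcd(24, 64) = 8, gcd(26, 64) = 2, gcd(28, 64) = 4, gcd(30, 64) = 2, gcd(32, 64) = 32, gcd(34, 64) = 2, gcd(36, 64) = 4, gcd(38, 64) = 2, gcd(40, 64) = 8, gcd(42, 64) = 2, gcd(44, 64) = 4, gcd(46, 64) = 2, gcd(48, 64) = 16, gcd(50, 64) = 2, gcd(52, 64) = 4, gcd(54, 64) = 2, gcd(56, 64) = 8, gcd(58, 64) = 2, gcd(60, 64) = 4, gcd(62, 64) = 2.
All other a ∈ {1, ..., 63} have gcd(a, 64) = 1 and are units. So the nonzero zero-divisors are exactly the 31 values of a appearing in this scan.

Final answer: nonzero zero-divisors of Z/64Z = {2, 4, 6, 8, 10, 12, 14, 16, 18, 20, 22, 24, 26, 28, 30, 32, 34, 36, 38, 40, 42, 44, 46, 48, 50, 52, 54, 56, 58, 60, 62}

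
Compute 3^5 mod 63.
Use repeated squaring. Binary(5) = 101. Walk through the bits of the exponent 5 left-to-right: at each bit after the leading one, square the running value, then multiply by 3 if the bit is 1 (always reducing mod 63):
  bit 1 = 1 (leading): start with 3.
  bit 2 = 0: square 3^2 = 9 (mod 63).
  bit 3 = 1: square 9^2 = 81 ≡ 18; bit is 1, so multiply 18·3 = 54 (mod 63).
Final value: 3^5 ≡ 54 (mod 63).

Final answer: 54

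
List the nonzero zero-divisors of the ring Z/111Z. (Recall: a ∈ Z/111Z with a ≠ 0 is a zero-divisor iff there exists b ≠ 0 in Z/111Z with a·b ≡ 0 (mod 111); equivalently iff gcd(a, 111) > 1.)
An element a ∈ Z/111Z (with a ≠ 0) is a zero-divisor iff gcd(a, 111) > 1 (because a is a unit precisely when gcd(a, n) = 1, and in Z/nZ every nonzero, non-unit element is a zero-divisor). Scan a = 1, ..., 110 and keep those with gcd(a, 111) > 1:
  gcd(3, 111) = 3, gcd(6, 111) = 3, gcd(9, 111) = 3, gcd(12, 111) = 3, gcd(15, 111) = 3, gcd(18, 111) = 3, gcd(21, 111) = 3, gcd(24, 111) = 3, gcd(27, 111) = 3, gcd(30, 111) = 3, gcd(33, 111) = 3, gcd(36, 111) = 3, gcd(37, 111) = 37, gcd(39, 111) = 3, gcd(42, 111) = 3, gcd(45, 111) = 3, gcd(48, 111) = 3, gcd(51, 111) = 3, gcd(54, 111) = 3, gcd(57, 111) = 3, gcd(60, 111) = 3, gcd(63, 111) = 3, gcd(66, 111) = 3, gcd(69, 111) = 3, gcd(72, 111) = 3, gcd(74, 111) = 37, gcd(75, 111) = 3, gcd(78, 111) = 3, gcd(81, 111) = 3, gcd(84, 111) = 3, gcd(87, 111) = 3, gcd(90, 111) = 3, gcd(93, 111) = 3, gcd(96, 111) = 3, gcd(99, 111) = 3, gcd(102, 111) = 3, gcd(105, 111) = 3, gcd(108, 111) = 3.
All other a ∈ {1, ..., 110} have gcd(a, 111) = 1 and are units. So the nonzero zero-divisors are exactly the 38 values of a appearing in this scan.

Final answer: nonzero zero-divisors of Z/111Z = {3, 6, 9, 12, 15, 18, 21, 24, 27, 30, 33, 36, 37, 39, 42, 45, 48, 51, 54, 57, 60, 63, 66, 69, 72, 74, 75, 78, 81, 84, 87, 90, 93, 96, 99, 102, 105, 108}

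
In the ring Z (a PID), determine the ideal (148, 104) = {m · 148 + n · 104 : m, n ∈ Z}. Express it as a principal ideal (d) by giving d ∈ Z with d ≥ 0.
(148, 104) = (4); d = 4

In the PID Z, (a, b) is generated by gcd(a, b). Compute gcd(148, 104) with the extended Euclidean algorithm, tracking rows (r, s, t) with s·148 + t·104 = r:
  row A: (148, 1, 0)   [1·148 + 0·104 = 148]
  row B: (104, 0, 1)   [0·148 + 1·104 = 104]
  148 = 1·104 + 44   → row C = row A − 1·row B = (44, 1, −1)   [check: 1·148 − 1·104 = 44]
  104 = 2·44 + 16   → row D = row B − 2·row C = (16, −2, 3)   [check: −2·148 + 3·104 = 16]
  44 = 2·16 + 12   → row E = row C − 2·row D = (12, 5, −7)   [check: 5·148 − 7·104 = 12]
  16 = 1·12 + 4   → row F = row D − 1·row E = (4, −7, 10)   [check: −7·148 + 10·104 = 4]
  12 = 3·4 + 0   → remainder 0, stop. gcd = 4 (last nonzero row F).
So gcd(148, 104) = 4, with Bézout identity −7·148 + 10·104 = 4. Containment (⊇): the Bézout identity exhibits 4 as an element of (148, 104), giving (4) ⊆ (148, 104). Containment (⊆): since 4 | 148 and 4 | 104 (148 = 4·37, 104 = 4·26), every Z-linear combination of 148 and 104 is divisible by 4, so (148, 104) ⊆ (4). Therefore (148, 104) = (4), d = 4.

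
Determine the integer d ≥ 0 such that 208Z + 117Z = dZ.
(208, 117) = (13); d = 13

In the PID Z, (a, b) is generated by gcd(a, b). Compute gcd(208, 117) with the extended Euclidean algorithm, tracking rows (r, s, t) with s·208 + t·117 = r:
  row A: (208, 1, 0)   [1·208 + 0·117 = 208]
  row B: (117, 0, 1)   [0·208 + 1·117 = 117]
  208 = 1·117 + 91   → row C = row A − 1·row B = (91, 1, −1)   [check: 1·208 − 1·117 = 91]
  117 = 1·91 + 26   → row D = row B − 1·row C = (26, −1, 2)   [check: −1·208 + 2·117 = 26]
  91 = 3·26 + 13   → row E = row C − 3·row D = (13, 4, −7)   [check: 4·208 − 7·117 = 13]
  26 = 2·13 + 0   → remainder 0, stop. gcd = 13 (last nonzero row E).
So gcd(208, 117) = 13, with Bézout identity 4·208 − 7·117 = 13. Containment (⊇): the Bézout identity exhibits 13 as an element of (208, 117), giving (13) ⊆ (208, 117). Containment (⊆): since 13 | 208 and 13 | 117 (208 = 13·16, 117 = 13·9), every Z-linear combination of 208 and 117 is divisible by 13, so (208, 117) ⊆ (13). Therefore (208, 117) = (13), d = 13.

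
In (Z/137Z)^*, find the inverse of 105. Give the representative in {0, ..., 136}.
105^(−1) ≡ 107 (mod 137)

Apply the extended Euclidean algorithm to (137, 105), tracking rows (r, s, t) with s·137 + t·105 = r. Each division r_prev = q·r_cur + r_new produces the new row as (previous row) − q·(current row):
  row A: (137, 1, 0)   [1·137 + 0·105 = 137]
  row B: (105, 0, 1)   [0·137 + 1·105 = 105]
  137 = 1·105 + 32   → row C = row A − 1·row B = (32, 1, −1)   [check: 1·137 − 1·105 = 32]
  105 = 3·32 + 9   → row D = row B − 3·row C = (9, −3, 4)   [check: −3·137 + 4·105 = 9]
  32 = 3·9 + 5   → row E = row C − 3·row D = (5, 10, −13)   [check: 10·137 − 13·105 = 5]
  9 = 1·5 + 4   → row F = row D − 1·row E = (4, −13, 17)   [check: −13·137 + 17·105 = 4]
  5 = 1·4 + 1   → row G = row E − 1·row F = (1, 23, −30)   [check: 23·137 − 30·105 = 1]
  4 = 4·1 + 0   → remainder 0, stop. gcd = 1 (last nonzero row G).
The gcd is 1, so 105 is invertible mod 137. The last nonzero row gives 23·137 − 30·105 = 1, so t = −30. So 105^(−1) ≡ −30 ≡ 107 (mod 137). Verify: 105 · 107 = 11235 ≡ 1 (mod 137). ✓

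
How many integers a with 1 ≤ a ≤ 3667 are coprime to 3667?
3456

The number of a ∈ {1, ..., 3667} with gcd(a, 3667) = 1 is by definition Euler's totient φ(3667). φ is multiplicative, with φ(p^e) = p^e − p^(e−1). Factorise 3667 = 19 · 193. Then
  φ(3667) = (19 − 1) · (193 − 1) = 18 · 192 = 3456.
So there are 3456 such integers.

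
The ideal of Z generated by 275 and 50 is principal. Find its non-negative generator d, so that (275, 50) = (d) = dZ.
(275, 50) = (25); d = 25

In the PID Z, (a, b) is generated by gcd(a, b). Compute gcd(275, 50) with the extended Euclidean algorithm, tracking rows (r, s, t) with s·275 + t·50 = r:
  row A: (275, 1, 0)   [1·275 + 0·50 = 275]
  row B: (50, 0, 1)   [0·275 + 1·50 = 50]
  275 = 5·50 + 25   → row C = row A − 5·row B = (25, 1, −5)   [check: 1·275 − 5·50 = 25]
  50 = 2·25 + 0   → remainder 0, stop. gcd = 25 (last nonzero row C).
So gcd(275, 50) = 25, with Bézout identity 1·275 − 5·50 = 25. Containment (⊇): the Bézout identity exhibits 25 as an element of (275, 50), giving (25) ⊆ (275, 50). Containment (⊆): since 25 | 275 and 25 | 50 (275 = 25·11, 50 = 25·2), every Z-linear combination of 275 and 50 is divisible by 25, so (275, 50) ⊆ (25). Therefore (275, 50) = (25), d = 25.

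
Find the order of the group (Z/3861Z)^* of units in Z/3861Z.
|(Z/3861Z)^*| = 2160

(Z/3861Z)^* consists of the classes a with gcd(a, 3861) = 1, so its order is φ(3861). φ is multiplicative, with φ(p^e) = p^e − p^(e−1). Factorise 3861 = 3^3 · 11 · 13. Then
  φ(3861) = (3^3 − 3^2) · (11 − 1) · (13 − 1) = 18 · 10 · 12 = 2160.
Thus |(Z/3861Z)^*| = 2160.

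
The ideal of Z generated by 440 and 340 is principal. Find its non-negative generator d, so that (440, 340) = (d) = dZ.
(440, 340) = (20); d = 20

In the PID Z, (a, b) is generated by gcd(a, b). Compute gcd(440, 340) with the extended Euclidean algorithm, tracking rows (r, s, t) with s·440 + t·340 = r:
  row A: (440, 1, 0)   [1·440 + 0·340 = 440]
  row B: (340, 0, 1)   [0·440 + 1·340 = 340]
  440 = 1·340 + 100   → row C = row A − 1·row B = (100, 1, −1)   [check: 1·440 − 1·340 = 100]
  340 = 3·100 + 40   → row D = row B − 3·row C = (40, −3, 4)   [check: −3·440 + 4·340 = 40]
  100 = 2·40 + 20   → row E = row C − 2·row D = (20, 7, −9)   [check: 7·440 − 9·340 = 20]
  40 = 2·20 + 0   → remainder 0, stop. gcd = 20 (last nonzero row E).
So gcd(440, 340) = 20, with Bézout identity 7·440 − 9·340 = 20. Containment (⊇): the Bézout identity exhibits 20 as an element of (440, 340), giving (20) ⊆ (440, 340). Containment (⊆): since 20 | 440 and 20 | 340 (440 = 20·22, 340 = 20·17), every Z-linear combination of 440 and 340 is divisible by 20, so (440, 340) ⊆ (20). Therefore (440, 340) = (20), d = 20.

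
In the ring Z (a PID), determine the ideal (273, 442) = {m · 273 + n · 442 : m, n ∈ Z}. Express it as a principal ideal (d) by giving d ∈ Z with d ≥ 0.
In the PID Z, (a, b) is generated by gcd(a, b). Compute gcd(442, 273) with the extended Euclidean algorithm, tracking rows (r, s, t) with s·442 + t·273 = r:
  row A: (442, 1, 0)   [1·442 + 0·273 = 442]
  row B: (273, 0, 1)   [0·442 + 1·273 = 273]
  442 = 1·273 + 169   → row C = row A − 1·row B = (169, 1, −1)   [check: 1·442 − 1·273 = 169]
  273 = 1·169 + 104   → row D = row B − 1·row C = (104, −1, 2)   [check: −1·442 + 2·273 = 104]
  169 = 1·104 + 65   → row E = row C − 1·row D = (65, 2, −3)   [check: 2·442 − 3·273 = 65]
  104 = 1·65 + 39   → row F = row D − 1·row E = (39, −3, 5)   [check: −3·442 + 5·273 = 39]
  65 = 1·39 + 26   → row G = row E − 1·row F = (26, 5, −8)   [check: 5·442 − 8·273 = 26]
  39 = 1·26 + 13   → row H = row F − 1·row G = (13, −8, 13)   [check: −8·442 + 13·273 = 13]
  26 = 2·13 + 0   → remainder 0, stop. gcd = 13 (last nonzero row H).
So gcd(273, 442) = 13, with Bézout identity −8·442 + 13·273 = 13. Containment (⊇): the Bézout identity exhibits 13 as an element of (273, 442), giving (13) ⊆ (273, 442). Containment (⊆): since 13 | 273 and 13 | 442 (273 = 13·21, 442 = 13·34), every Z-linear combination of 273 and 442 is divisible by 13, so (273, 442) ⊆ (13). Therefore (273, 442) = (13), d = 13.

Final answer: (273, 442) = (13); d = 13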